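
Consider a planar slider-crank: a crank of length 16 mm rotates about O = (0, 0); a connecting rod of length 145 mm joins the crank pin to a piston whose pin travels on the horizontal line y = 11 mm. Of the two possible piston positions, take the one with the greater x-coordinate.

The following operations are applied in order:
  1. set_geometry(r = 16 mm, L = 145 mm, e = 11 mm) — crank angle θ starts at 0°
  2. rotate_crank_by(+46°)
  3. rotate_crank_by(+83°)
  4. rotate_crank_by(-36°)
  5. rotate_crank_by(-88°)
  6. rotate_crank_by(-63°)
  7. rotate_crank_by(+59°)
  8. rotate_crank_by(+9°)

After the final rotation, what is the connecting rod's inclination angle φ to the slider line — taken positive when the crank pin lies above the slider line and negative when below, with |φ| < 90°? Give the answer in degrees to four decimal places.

-3.2505

set_geometry: r = 16 mm, L = 145 mm, e = 11 mm; θ ← 0°
rotate_crank_by(+46°): θ ← 0° +46° = 46°
rotate_crank_by(+83°): θ ← 46° +83° = 129°
rotate_crank_by(-36°): θ ← 129° -36° = 93°
rotate_crank_by(-88°): θ ← 93° -88° = 5°
rotate_crank_by(-63°): θ ← 5° -63° = -58°
rotate_crank_by(+59°): θ ← -58° +59° = 1°
rotate_crank_by(+9°): θ ← 1° +9° = 10°
crank pin P = (r cos θ, r sin θ) = (15.756924, 2.778371)
h = r sin θ − e = 2.778371 − 11 = -8.221629
sin φ = h / L = -8.221629 / 145 = -0.05670089
φ = arcsin(-0.05670089) = -3.250465°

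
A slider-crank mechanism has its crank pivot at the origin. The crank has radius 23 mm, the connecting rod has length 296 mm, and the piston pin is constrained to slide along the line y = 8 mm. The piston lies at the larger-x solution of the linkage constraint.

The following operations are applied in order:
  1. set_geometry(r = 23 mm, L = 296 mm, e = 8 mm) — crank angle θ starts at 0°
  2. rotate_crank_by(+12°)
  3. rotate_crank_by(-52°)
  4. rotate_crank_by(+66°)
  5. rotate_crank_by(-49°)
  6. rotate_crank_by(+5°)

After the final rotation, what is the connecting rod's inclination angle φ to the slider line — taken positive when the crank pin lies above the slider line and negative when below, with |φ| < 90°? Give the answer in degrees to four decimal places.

-2.9256

set_geometry: r = 23 mm, L = 296 mm, e = 8 mm; θ ← 0°
rotate_crank_by(+12°): θ ← 0° +12° = 12°
rotate_crank_by(-52°): θ ← 12° -52° = -40°
rotate_crank_by(+66°): θ ← -40° +66° = 26°
rotate_crank_by(-49°): θ ← 26° -49° = -23°
rotate_crank_by(+5°): θ ← -23° +5° = -18°
crank pin P = (r cos θ, r sin θ) = (21.874300, -7.107391)
h = r sin θ − e = -7.107391 − 8 = -15.107391
sin φ = h / L = -15.107391 / 296 = -0.05103848
φ = arcsin(-0.05103848) = -2.925561°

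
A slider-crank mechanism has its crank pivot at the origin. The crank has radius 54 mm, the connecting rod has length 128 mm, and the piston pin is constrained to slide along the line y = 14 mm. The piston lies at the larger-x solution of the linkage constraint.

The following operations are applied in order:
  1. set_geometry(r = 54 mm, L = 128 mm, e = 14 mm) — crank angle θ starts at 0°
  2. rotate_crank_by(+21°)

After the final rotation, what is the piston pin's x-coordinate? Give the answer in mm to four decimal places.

178.3014

set_geometry: r = 54 mm, L = 128 mm, e = 14 mm; θ ← 0°
rotate_crank_by(+21°): θ ← 0° +21° = 21°
crank pin P = (r cos θ, r sin θ) = (50.413343, 19.351869)
h = r sin θ − e = 19.351869 − 14 = 5.351869
x = r cos θ + √(L² − h²) = 50.413343 + √(16384.0 − 28.6425) = 50.413343 + 127.888066 = 178.301409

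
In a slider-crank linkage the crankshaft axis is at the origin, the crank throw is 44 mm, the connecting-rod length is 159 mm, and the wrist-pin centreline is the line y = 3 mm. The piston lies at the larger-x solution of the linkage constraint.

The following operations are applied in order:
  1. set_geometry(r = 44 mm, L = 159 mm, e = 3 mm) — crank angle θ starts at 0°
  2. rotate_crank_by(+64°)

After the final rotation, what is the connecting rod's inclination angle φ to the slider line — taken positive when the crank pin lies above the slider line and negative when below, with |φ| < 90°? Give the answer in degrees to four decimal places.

13.2885

set_geometry: r = 44 mm, L = 159 mm, e = 3 mm; θ ← 0°
rotate_crank_by(+64°): θ ← 0° +64° = 64°
crank pin P = (r cos θ, r sin θ) = (19.288330, 39.546938)
h = r sin θ − e = 39.546938 − 3 = 36.546938
sin φ = h / L = 36.546938 / 159 = 0.22985496
φ = arcsin(0.22985496) = 13.288533°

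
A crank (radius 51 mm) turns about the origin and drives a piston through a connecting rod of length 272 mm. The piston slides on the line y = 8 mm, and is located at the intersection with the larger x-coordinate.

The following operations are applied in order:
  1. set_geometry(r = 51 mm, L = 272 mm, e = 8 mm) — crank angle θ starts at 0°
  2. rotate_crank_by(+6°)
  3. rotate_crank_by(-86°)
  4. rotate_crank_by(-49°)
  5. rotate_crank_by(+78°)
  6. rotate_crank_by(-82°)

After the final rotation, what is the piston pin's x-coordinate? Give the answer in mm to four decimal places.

233.4195

set_geometry: r = 51 mm, L = 272 mm, e = 8 mm; θ ← 0°
rotate_crank_by(+6°): θ ← 0° +6° = 6°
rotate_crank_by(-86°): θ ← 6° -86° = -80°
rotate_crank_by(-49°): θ ← -80° -49° = -129°
rotate_crank_by(+78°): θ ← -129° +78° = -51°
rotate_crank_by(-82°): θ ← -51° -82° = -133°
crank pin P = (r cos θ, r sin θ) = (-34.781916, -37.299039)
h = r sin θ − e = -37.299039 − 8 = -45.299039
x = r cos θ + √(L² − h²) = -34.781916 + √(73984.0 − 2052.0029) = -34.781916 + 268.201411 = 233.419495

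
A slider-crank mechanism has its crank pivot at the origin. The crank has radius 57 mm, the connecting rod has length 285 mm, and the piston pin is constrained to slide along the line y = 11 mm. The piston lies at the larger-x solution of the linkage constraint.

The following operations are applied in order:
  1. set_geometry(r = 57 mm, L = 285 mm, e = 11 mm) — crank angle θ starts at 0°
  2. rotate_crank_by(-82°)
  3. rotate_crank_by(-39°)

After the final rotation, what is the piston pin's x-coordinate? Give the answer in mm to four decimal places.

set_geometry: r = 57 mm, L = 285 mm, e = 11 mm; θ ← 0°
rotate_crank_by(-82°): θ ← 0° -82° = -82°
rotate_crank_by(-39°): θ ← -82° -39° = -121°
crank pin P = (r cos θ, r sin θ) = (-29.357170, -48.858536)
h = r sin θ − e = -48.858536 − 11 = -59.858536
x = r cos θ + √(L² − h²) = -29.357170 + √(81225.0 − 3583.0443) = -29.357170 + 278.643061 = 249.285891

249.2859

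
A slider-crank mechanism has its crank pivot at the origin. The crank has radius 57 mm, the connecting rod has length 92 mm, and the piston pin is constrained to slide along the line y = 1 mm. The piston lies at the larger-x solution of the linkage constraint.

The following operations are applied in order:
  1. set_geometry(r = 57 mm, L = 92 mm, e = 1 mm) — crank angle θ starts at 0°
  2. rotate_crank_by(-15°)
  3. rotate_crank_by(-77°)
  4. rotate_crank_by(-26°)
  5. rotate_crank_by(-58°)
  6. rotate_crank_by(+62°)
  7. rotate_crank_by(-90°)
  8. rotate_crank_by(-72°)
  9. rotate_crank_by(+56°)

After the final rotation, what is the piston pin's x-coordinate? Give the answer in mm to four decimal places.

set_geometry: r = 57 mm, L = 92 mm, e = 1 mm; θ ← 0°
rotate_crank_by(-15°): θ ← 0° -15° = -15°
rotate_crank_by(-77°): θ ← -15° -77° = -92°
rotate_crank_by(-26°): θ ← -92° -26° = -118°
rotate_crank_by(-58°): θ ← -118° -58° = -176°
rotate_crank_by(+62°): θ ← -176° +62° = -114°
rotate_crank_by(-90°): θ ← -114° -90° = -204°
rotate_crank_by(-72°): θ ← -204° -72° = -276°
rotate_crank_by(+56°): θ ← -276° +56° = -220°
crank pin P = (r cos θ, r sin θ) = (-43.664533, 36.638894)
h = r sin θ − e = 36.638894 − 1 = 35.638894
x = r cos θ + √(L² − h²) = -43.664533 + √(8464.0 − 1270.1307) = -43.664533 + 84.816680 = 41.152147

41.1521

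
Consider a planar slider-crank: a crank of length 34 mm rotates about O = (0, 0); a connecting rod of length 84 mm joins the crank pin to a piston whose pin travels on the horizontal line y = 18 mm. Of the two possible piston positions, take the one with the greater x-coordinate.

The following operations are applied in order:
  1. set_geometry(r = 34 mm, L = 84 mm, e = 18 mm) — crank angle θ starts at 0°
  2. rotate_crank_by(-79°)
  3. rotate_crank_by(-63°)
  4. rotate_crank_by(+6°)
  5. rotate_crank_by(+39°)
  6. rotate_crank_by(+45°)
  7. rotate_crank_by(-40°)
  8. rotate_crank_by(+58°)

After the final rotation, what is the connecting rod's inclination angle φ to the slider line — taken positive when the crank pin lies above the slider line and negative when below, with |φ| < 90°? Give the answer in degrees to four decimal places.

-26.1438

set_geometry: r = 34 mm, L = 84 mm, e = 18 mm; θ ← 0°
rotate_crank_by(-79°): θ ← 0° -79° = -79°
rotate_crank_by(-63°): θ ← -79° -63° = -142°
rotate_crank_by(+6°): θ ← -142° +6° = -136°
rotate_crank_by(+39°): θ ← -136° +39° = -97°
rotate_crank_by(+45°): θ ← -97° +45° = -52°
rotate_crank_by(-40°): θ ← -52° -40° = -92°
rotate_crank_by(+58°): θ ← -92° +58° = -34°
crank pin P = (r cos θ, r sin θ) = (28.187277, -19.012559)
h = r sin θ − e = -19.012559 − 18 = -37.012559
sin φ = h / L = -37.012559 / 84 = -0.44062570
φ = arcsin(-0.44062570) = -26.143810°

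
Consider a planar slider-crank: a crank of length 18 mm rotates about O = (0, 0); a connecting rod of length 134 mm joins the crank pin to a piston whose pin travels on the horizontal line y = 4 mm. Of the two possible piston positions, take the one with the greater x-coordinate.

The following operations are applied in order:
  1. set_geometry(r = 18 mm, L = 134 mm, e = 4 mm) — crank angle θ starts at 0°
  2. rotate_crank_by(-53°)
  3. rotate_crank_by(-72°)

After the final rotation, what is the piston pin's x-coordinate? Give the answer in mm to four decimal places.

set_geometry: r = 18 mm, L = 134 mm, e = 4 mm; θ ← 0°
rotate_crank_by(-53°): θ ← 0° -53° = -53°
rotate_crank_by(-72°): θ ← -53° -72° = -125°
crank pin P = (r cos θ, r sin θ) = (-10.324376, -14.744737)
h = r sin θ − e = -14.744737 − 4 = -18.744737
x = r cos θ + √(L² − h²) = -10.324376 + √(17956.0 − 351.3652) = -10.324376 + 132.682459 = 122.358083

122.3581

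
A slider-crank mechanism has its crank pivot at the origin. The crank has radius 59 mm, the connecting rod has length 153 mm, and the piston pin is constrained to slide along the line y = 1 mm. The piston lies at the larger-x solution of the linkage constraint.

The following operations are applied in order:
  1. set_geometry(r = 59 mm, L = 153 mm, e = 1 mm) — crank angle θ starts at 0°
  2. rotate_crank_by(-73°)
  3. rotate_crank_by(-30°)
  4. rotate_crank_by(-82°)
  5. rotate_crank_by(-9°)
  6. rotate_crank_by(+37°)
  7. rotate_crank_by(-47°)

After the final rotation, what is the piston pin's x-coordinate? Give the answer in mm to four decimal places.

97.3626

set_geometry: r = 59 mm, L = 153 mm, e = 1 mm; θ ← 0°
rotate_crank_by(-73°): θ ← 0° -73° = -73°
rotate_crank_by(-30°): θ ← -73° -30° = -103°
rotate_crank_by(-82°): θ ← -103° -82° = -185°
rotate_crank_by(-9°): θ ← -185° -9° = -194°
rotate_crank_by(+37°): θ ← -194° +37° = -157°
rotate_crank_by(-47°): θ ← -157° -47° = -204°
crank pin P = (r cos θ, r sin θ) = (-53.899182, 23.997462)
h = r sin θ − e = 23.997462 − 1 = 22.997462
x = r cos θ + √(L² − h²) = -53.899182 + √(23409.0 − 528.8833) = -53.899182 + 151.261749 = 97.362567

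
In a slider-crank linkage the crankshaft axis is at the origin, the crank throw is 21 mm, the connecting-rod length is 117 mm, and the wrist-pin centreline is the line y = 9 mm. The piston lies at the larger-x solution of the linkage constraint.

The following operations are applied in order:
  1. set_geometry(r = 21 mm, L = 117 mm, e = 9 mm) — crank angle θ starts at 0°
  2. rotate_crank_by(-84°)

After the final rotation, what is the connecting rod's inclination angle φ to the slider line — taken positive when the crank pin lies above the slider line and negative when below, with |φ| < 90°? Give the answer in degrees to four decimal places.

-14.7989

set_geometry: r = 21 mm, L = 117 mm, e = 9 mm; θ ← 0°
rotate_crank_by(-84°): θ ← 0° -84° = -84°
crank pin P = (r cos θ, r sin θ) = (2.195098, -20.884960)
h = r sin θ − e = -20.884960 − 9 = -29.884960
sin φ = h / L = -29.884960 / 117 = -0.25542701
φ = arcsin(-0.25542701) = -14.798889°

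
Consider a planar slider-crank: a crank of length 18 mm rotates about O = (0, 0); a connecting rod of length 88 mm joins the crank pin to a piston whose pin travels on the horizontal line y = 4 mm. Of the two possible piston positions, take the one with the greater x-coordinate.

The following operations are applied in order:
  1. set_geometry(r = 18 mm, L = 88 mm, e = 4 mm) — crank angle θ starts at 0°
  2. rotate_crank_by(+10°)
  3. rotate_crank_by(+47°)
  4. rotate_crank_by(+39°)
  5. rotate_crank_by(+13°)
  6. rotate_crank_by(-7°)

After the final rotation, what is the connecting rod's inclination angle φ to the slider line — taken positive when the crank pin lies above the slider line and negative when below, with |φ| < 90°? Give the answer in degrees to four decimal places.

set_geometry: r = 18 mm, L = 88 mm, e = 4 mm; θ ← 0°
rotate_crank_by(+10°): θ ← 0° +10° = 10°
rotate_crank_by(+47°): θ ← 10° +47° = 57°
rotate_crank_by(+39°): θ ← 57° +39° = 96°
rotate_crank_by(+13°): θ ← 96° +13° = 109°
rotate_crank_by(-7°): θ ← 109° -7° = 102°
crank pin P = (r cos θ, r sin θ) = (-3.742410, 17.606657)
h = r sin θ − e = 17.606657 − 4 = 13.606657
sin φ = h / L = 13.606657 / 88 = 0.15462110
φ = arcsin(0.15462110) = 8.894822°

8.8948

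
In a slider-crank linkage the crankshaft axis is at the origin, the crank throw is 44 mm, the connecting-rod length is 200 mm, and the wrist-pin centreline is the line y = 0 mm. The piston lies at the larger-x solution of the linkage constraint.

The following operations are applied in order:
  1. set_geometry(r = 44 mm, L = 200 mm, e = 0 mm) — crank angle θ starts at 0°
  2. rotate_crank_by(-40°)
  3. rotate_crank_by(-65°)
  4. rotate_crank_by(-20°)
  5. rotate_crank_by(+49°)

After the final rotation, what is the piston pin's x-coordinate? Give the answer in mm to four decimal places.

set_geometry: r = 44 mm, L = 200 mm, e = 0 mm; θ ← 0°
rotate_crank_by(-40°): θ ← 0° -40° = -40°
rotate_crank_by(-65°): θ ← -40° -65° = -105°
rotate_crank_by(-20°): θ ← -105° -20° = -125°
rotate_crank_by(+49°): θ ← -125° +49° = -76°
crank pin P = (r cos θ, r sin θ) = (10.644563, -42.693012)
h = r sin θ − e = -42.693012 − 0 = -42.693012
x = r cos θ + √(L² − h²) = 10.644563 + √(40000.0 − 1822.6933) = 10.644563 + 195.390140 = 206.034703

206.0347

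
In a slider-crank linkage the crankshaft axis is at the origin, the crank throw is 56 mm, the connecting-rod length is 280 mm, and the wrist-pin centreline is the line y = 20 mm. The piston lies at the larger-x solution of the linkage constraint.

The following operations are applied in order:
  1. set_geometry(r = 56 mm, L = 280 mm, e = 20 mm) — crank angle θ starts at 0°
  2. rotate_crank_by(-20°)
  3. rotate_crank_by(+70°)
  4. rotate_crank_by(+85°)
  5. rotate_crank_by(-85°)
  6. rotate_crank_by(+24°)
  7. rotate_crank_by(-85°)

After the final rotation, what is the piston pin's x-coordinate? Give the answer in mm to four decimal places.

set_geometry: r = 56 mm, L = 280 mm, e = 20 mm; θ ← 0°
rotate_crank_by(-20°): θ ← 0° -20° = -20°
rotate_crank_by(+70°): θ ← -20° +70° = 50°
rotate_crank_by(+85°): θ ← 50° +85° = 135°
rotate_crank_by(-85°): θ ← 135° -85° = 50°
rotate_crank_by(+24°): θ ← 50° +24° = 74°
rotate_crank_by(-85°): θ ← 74° -85° = -11°
crank pin P = (r cos θ, r sin θ) = (54.971122, -10.685304)
h = r sin θ − e = -10.685304 − 20 = -30.685304
x = r cos θ + √(L² − h²) = 54.971122 + √(78400.0 − 941.5879) = 54.971122 + 278.313514 = 333.284636

333.2846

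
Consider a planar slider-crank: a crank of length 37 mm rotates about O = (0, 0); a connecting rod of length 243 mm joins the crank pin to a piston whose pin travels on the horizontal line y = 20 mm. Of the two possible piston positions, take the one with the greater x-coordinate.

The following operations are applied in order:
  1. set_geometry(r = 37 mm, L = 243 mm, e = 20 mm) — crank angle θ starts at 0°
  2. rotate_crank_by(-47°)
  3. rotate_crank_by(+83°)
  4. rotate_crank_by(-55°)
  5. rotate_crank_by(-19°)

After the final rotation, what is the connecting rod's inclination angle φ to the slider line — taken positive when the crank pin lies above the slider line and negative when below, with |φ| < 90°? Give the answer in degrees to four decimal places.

set_geometry: r = 37 mm, L = 243 mm, e = 20 mm; θ ← 0°
rotate_crank_by(-47°): θ ← 0° -47° = -47°
rotate_crank_by(+83°): θ ← -47° +83° = 36°
rotate_crank_by(-55°): θ ← 36° -55° = -19°
rotate_crank_by(-19°): θ ← -19° -19° = -38°
crank pin P = (r cos θ, r sin θ) = (29.156398, -22.779475)
h = r sin θ − e = -22.779475 − 20 = -42.779475
sin φ = h / L = -42.779475 / 243 = -0.17604722
φ = arcsin(-0.17604722) = -10.139606°

-10.1396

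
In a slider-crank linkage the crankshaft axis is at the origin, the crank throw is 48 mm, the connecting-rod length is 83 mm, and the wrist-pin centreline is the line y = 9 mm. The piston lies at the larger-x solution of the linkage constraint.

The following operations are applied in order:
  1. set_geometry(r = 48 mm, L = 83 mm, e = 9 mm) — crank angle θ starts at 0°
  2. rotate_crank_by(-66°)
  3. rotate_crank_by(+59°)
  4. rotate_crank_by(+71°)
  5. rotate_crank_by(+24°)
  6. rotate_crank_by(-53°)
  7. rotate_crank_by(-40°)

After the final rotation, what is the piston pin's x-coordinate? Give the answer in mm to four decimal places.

set_geometry: r = 48 mm, L = 83 mm, e = 9 mm; θ ← 0°
rotate_crank_by(-66°): θ ← 0° -66° = -66°
rotate_crank_by(+59°): θ ← -66° +59° = -7°
rotate_crank_by(+71°): θ ← -7° +71° = 64°
rotate_crank_by(+24°): θ ← 64° +24° = 88°
rotate_crank_by(-53°): θ ← 88° -53° = 35°
rotate_crank_by(-40°): θ ← 35° -40° = -5°
crank pin P = (r cos θ, r sin θ) = (47.817346, -4.183476)
h = r sin θ − e = -4.183476 − 9 = -13.183476
x = r cos θ + √(L² − h²) = 47.817346 + √(6889.0 − 173.8040) = 47.817346 + 81.946299 = 129.763645

129.7636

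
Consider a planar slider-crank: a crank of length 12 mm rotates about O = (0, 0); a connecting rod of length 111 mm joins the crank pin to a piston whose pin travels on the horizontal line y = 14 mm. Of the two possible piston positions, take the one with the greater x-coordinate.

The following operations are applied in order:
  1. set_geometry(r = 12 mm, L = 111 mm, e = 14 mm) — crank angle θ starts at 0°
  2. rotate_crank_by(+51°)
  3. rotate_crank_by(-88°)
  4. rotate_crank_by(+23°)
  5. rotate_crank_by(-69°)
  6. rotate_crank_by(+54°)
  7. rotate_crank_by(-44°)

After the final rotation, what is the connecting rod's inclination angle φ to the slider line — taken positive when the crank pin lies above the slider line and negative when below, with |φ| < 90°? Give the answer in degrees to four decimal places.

-13.2683

set_geometry: r = 12 mm, L = 111 mm, e = 14 mm; θ ← 0°
rotate_crank_by(+51°): θ ← 0° +51° = 51°
rotate_crank_by(-88°): θ ← 51° -88° = -37°
rotate_crank_by(+23°): θ ← -37° +23° = -14°
rotate_crank_by(-69°): θ ← -14° -69° = -83°
rotate_crank_by(+54°): θ ← -83° +54° = -29°
rotate_crank_by(-44°): θ ← -29° -44° = -73°
crank pin P = (r cos θ, r sin θ) = (3.508460, -11.475657)
h = r sin θ − e = -11.475657 − 14 = -25.475657
sin φ = h / L = -25.475657 / 111 = -0.22951042
φ = arcsin(-0.22951042) = -13.268250°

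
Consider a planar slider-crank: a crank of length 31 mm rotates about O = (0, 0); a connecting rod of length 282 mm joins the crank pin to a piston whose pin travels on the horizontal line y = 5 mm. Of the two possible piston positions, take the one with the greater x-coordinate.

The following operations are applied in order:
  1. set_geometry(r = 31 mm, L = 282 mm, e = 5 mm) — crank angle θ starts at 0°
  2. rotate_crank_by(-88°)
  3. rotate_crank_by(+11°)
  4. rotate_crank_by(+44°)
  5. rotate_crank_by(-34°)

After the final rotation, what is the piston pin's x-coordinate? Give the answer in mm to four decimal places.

set_geometry: r = 31 mm, L = 282 mm, e = 5 mm; θ ← 0°
rotate_crank_by(-88°): θ ← 0° -88° = -88°
rotate_crank_by(+11°): θ ← -88° +11° = -77°
rotate_crank_by(+44°): θ ← -77° +44° = -33°
rotate_crank_by(-34°): θ ← -33° -34° = -67°
crank pin P = (r cos θ, r sin θ) = (12.112665, -28.535650)
h = r sin θ − e = -28.535650 − 5 = -33.535650
x = r cos θ + √(L² − h²) = 12.112665 + √(79524.0 − 1124.6399) = 12.112665 + 279.998857 = 292.111522

292.1115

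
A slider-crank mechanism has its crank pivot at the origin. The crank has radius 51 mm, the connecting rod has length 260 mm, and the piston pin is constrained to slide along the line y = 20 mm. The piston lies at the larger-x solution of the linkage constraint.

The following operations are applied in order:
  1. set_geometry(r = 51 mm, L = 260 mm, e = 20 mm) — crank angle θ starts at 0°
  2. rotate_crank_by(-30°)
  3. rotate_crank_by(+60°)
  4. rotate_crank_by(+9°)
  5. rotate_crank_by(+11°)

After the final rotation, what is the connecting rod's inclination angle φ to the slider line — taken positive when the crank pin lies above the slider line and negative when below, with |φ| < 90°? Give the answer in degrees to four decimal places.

set_geometry: r = 51 mm, L = 260 mm, e = 20 mm; θ ← 0°
rotate_crank_by(-30°): θ ← 0° -30° = -30°
rotate_crank_by(+60°): θ ← -30° +60° = 30°
rotate_crank_by(+9°): θ ← 30° +9° = 39°
rotate_crank_by(+11°): θ ← 39° +11° = 50°
crank pin P = (r cos θ, r sin θ) = (32.782168, 39.068267)
h = r sin θ − e = 39.068267 − 20 = 19.068267
sin φ = h / L = 19.068267 / 260 = 0.07333949
φ = arcsin(0.07333949) = 4.205819°

4.2058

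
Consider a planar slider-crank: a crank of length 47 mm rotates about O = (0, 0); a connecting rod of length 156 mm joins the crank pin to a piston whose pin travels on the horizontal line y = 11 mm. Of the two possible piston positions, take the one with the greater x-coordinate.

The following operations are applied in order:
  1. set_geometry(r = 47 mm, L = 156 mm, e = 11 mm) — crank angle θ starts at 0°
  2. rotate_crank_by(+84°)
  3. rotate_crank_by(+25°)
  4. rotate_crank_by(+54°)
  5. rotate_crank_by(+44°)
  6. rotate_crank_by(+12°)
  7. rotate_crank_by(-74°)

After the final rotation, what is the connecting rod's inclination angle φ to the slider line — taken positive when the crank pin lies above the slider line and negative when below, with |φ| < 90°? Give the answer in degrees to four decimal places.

set_geometry: r = 47 mm, L = 156 mm, e = 11 mm; θ ← 0°
rotate_crank_by(+84°): θ ← 0° +84° = 84°
rotate_crank_by(+25°): θ ← 84° +25° = 109°
rotate_crank_by(+54°): θ ← 109° +54° = 163°
rotate_crank_by(+44°): θ ← 163° +44° = 207°
rotate_crank_by(+12°): θ ← 207° +12° = 219°
rotate_crank_by(-74°): θ ← 219° -74° = 145°
crank pin P = (r cos θ, r sin θ) = (-38.500146, 26.958093)
h = r sin θ − e = 26.958093 − 11 = 15.958093
sin φ = h / L = 15.958093 / 156 = 0.10229546
φ = arcsin(0.10229546) = 5.871369°

5.8714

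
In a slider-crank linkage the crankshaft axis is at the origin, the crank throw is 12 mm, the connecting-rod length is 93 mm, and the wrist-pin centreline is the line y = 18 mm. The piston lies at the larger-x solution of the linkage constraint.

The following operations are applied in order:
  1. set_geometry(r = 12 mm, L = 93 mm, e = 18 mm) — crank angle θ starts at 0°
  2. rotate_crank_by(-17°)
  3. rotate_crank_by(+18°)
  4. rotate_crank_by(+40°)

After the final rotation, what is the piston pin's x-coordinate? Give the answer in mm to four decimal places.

set_geometry: r = 12 mm, L = 93 mm, e = 18 mm; θ ← 0°
rotate_crank_by(-17°): θ ← 0° -17° = -17°
rotate_crank_by(+18°): θ ← -17° +18° = 1°
rotate_crank_by(+40°): θ ← 1° +40° = 41°
crank pin P = (r cos θ, r sin θ) = (9.056515, 7.872708)
h = r sin θ − e = 7.872708 − 18 = -10.127292
x = r cos θ + √(L² − h²) = 9.056515 + √(8649.0 − 102.5620) = 9.056515 + 92.446947 = 101.503462

101.5035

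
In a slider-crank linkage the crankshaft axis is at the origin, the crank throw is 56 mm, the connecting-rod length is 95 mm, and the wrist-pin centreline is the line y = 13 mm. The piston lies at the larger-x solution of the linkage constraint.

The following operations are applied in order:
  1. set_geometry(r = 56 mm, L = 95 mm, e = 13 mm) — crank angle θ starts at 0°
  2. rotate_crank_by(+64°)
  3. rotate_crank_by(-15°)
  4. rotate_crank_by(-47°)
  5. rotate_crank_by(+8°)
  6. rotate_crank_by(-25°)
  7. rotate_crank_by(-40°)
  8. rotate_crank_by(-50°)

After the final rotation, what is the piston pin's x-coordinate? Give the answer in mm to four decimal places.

52.7645

set_geometry: r = 56 mm, L = 95 mm, e = 13 mm; θ ← 0°
rotate_crank_by(+64°): θ ← 0° +64° = 64°
rotate_crank_by(-15°): θ ← 64° -15° = 49°
rotate_crank_by(-47°): θ ← 49° -47° = 2°
rotate_crank_by(+8°): θ ← 2° +8° = 10°
rotate_crank_by(-25°): θ ← 10° -25° = -15°
rotate_crank_by(-40°): θ ← -15° -40° = -55°
rotate_crank_by(-50°): θ ← -55° -50° = -105°
crank pin P = (r cos θ, r sin θ) = (-14.493867, -54.091846)
h = r sin θ − e = -54.091846 − 13 = -67.091846
x = r cos θ + √(L² − h²) = -14.493867 + √(9025.0 − 4501.3158) = -14.493867 + 67.258339 = 52.764472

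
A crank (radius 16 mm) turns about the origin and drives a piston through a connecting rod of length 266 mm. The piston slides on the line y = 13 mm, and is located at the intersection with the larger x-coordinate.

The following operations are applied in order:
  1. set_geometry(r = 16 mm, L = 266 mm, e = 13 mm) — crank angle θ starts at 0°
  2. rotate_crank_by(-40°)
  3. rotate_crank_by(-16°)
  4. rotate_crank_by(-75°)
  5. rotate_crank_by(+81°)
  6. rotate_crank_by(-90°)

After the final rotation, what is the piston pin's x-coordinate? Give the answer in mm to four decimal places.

252.7222

set_geometry: r = 16 mm, L = 266 mm, e = 13 mm; θ ← 0°
rotate_crank_by(-40°): θ ← 0° -40° = -40°
rotate_crank_by(-16°): θ ← -40° -16° = -56°
rotate_crank_by(-75°): θ ← -56° -75° = -131°
rotate_crank_by(+81°): θ ← -131° +81° = -50°
rotate_crank_by(-90°): θ ← -50° -90° = -140°
crank pin P = (r cos θ, r sin θ) = (-12.256711, -10.284602)
h = r sin θ − e = -10.284602 − 13 = -23.284602
x = r cos θ + √(L² − h²) = -12.256711 + √(70756.0 − 542.1727) = -12.256711 + 264.978919 = 252.722208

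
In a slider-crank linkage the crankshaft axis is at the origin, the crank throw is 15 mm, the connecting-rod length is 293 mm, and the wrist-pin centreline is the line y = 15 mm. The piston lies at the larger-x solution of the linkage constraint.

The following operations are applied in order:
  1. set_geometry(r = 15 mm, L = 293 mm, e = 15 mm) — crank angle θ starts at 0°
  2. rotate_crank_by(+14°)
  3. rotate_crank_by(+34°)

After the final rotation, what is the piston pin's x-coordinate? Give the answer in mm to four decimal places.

303.0116

set_geometry: r = 15 mm, L = 293 mm, e = 15 mm; θ ← 0°
rotate_crank_by(+14°): θ ← 0° +14° = 14°
rotate_crank_by(+34°): θ ← 14° +34° = 48°
crank pin P = (r cos θ, r sin θ) = (10.036959, 11.147172)
h = r sin θ − e = 11.147172 − 15 = -3.852828
x = r cos θ + √(L² − h²) = 10.036959 + √(85849.0 − 14.8443) = 10.036959 + 292.974667 = 303.011626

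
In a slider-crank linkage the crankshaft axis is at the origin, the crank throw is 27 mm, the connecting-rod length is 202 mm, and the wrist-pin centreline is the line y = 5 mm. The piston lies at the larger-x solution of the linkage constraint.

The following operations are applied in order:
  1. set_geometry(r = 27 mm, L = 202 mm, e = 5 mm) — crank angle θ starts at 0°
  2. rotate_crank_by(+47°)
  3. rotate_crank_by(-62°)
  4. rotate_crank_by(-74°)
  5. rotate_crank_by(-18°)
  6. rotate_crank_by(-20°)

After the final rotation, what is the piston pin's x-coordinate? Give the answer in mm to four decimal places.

183.9968

set_geometry: r = 27 mm, L = 202 mm, e = 5 mm; θ ← 0°
rotate_crank_by(+47°): θ ← 0° +47° = 47°
rotate_crank_by(-62°): θ ← 47° -62° = -15°
rotate_crank_by(-74°): θ ← -15° -74° = -89°
rotate_crank_by(-18°): θ ← -89° -18° = -107°
rotate_crank_by(-20°): θ ← -107° -20° = -127°
crank pin P = (r cos θ, r sin θ) = (-16.249006, -21.563159)
h = r sin θ − e = -21.563159 − 5 = -26.563159
x = r cos θ + √(L² − h²) = -16.249006 + √(40804.0 − 705.6014) = -16.249006 + 200.245845 = 183.996840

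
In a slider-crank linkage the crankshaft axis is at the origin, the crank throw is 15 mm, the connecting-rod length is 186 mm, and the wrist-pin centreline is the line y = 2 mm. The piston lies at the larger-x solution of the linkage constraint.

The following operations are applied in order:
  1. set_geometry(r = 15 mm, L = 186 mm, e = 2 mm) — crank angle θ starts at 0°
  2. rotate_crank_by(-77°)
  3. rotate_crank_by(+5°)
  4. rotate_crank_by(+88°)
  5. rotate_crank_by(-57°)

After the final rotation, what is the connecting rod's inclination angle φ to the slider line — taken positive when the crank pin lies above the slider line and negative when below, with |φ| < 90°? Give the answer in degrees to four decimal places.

-3.6500

set_geometry: r = 15 mm, L = 186 mm, e = 2 mm; θ ← 0°
rotate_crank_by(-77°): θ ← 0° -77° = -77°
rotate_crank_by(+5°): θ ← -77° +5° = -72°
rotate_crank_by(+88°): θ ← -72° +88° = 16°
rotate_crank_by(-57°): θ ← 16° -57° = -41°
crank pin P = (r cos θ, r sin θ) = (11.320644, -9.840885)
h = r sin θ − e = -9.840885 − 2 = -11.840885
sin φ = h / L = -11.840885 / 186 = -0.06366067
φ = arcsin(-0.06366067) = -3.649956°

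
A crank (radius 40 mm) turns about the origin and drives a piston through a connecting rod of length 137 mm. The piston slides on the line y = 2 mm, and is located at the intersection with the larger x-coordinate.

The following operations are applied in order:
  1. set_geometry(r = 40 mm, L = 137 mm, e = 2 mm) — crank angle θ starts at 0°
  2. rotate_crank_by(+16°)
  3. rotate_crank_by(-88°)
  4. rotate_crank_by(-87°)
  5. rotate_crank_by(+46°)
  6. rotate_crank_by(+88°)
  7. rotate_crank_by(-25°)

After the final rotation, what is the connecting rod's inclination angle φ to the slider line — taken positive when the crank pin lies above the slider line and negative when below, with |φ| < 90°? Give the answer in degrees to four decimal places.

set_geometry: r = 40 mm, L = 137 mm, e = 2 mm; θ ← 0°
rotate_crank_by(+16°): θ ← 0° +16° = 16°
rotate_crank_by(-88°): θ ← 16° -88° = -72°
rotate_crank_by(-87°): θ ← -72° -87° = -159°
rotate_crank_by(+46°): θ ← -159° +46° = -113°
rotate_crank_by(+88°): θ ← -113° +88° = -25°
rotate_crank_by(-25°): θ ← -25° -25° = -50°
crank pin P = (r cos θ, r sin θ) = (25.711504, -30.641778)
h = r sin θ − e = -30.641778 − 2 = -32.641778
sin φ = h / L = -32.641778 / 137 = -0.23826115
φ = arcsin(-0.23826115) = -13.783935°

-13.7839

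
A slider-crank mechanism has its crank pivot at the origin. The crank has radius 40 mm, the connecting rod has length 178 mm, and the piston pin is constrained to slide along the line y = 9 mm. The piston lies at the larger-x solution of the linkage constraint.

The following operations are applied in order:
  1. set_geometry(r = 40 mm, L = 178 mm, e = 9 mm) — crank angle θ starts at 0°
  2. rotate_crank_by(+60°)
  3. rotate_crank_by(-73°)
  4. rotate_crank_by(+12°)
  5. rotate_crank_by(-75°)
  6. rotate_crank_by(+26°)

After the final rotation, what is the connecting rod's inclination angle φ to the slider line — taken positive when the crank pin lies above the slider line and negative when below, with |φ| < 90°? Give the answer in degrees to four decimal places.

-12.8681

set_geometry: r = 40 mm, L = 178 mm, e = 9 mm; θ ← 0°
rotate_crank_by(+60°): θ ← 0° +60° = 60°
rotate_crank_by(-73°): θ ← 60° -73° = -13°
rotate_crank_by(+12°): θ ← -13° +12° = -1°
rotate_crank_by(-75°): θ ← -1° -75° = -76°
rotate_crank_by(+26°): θ ← -76° +26° = -50°
crank pin P = (r cos θ, r sin θ) = (25.711504, -30.641778)
h = r sin θ − e = -30.641778 − 9 = -39.641778
sin φ = h / L = -39.641778 / 178 = -0.22270662
φ = arcsin(-0.22270662) = -12.868056°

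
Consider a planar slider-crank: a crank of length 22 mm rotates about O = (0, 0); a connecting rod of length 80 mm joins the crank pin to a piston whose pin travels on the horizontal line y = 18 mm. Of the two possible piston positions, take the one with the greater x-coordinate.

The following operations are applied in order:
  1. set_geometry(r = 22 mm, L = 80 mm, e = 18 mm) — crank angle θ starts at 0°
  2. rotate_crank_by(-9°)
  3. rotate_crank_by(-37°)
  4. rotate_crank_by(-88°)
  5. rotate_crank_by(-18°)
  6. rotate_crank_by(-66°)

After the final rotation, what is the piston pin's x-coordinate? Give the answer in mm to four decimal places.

set_geometry: r = 22 mm, L = 80 mm, e = 18 mm; θ ← 0°
rotate_crank_by(-9°): θ ← 0° -9° = -9°
rotate_crank_by(-37°): θ ← -9° -37° = -46°
rotate_crank_by(-88°): θ ← -46° -88° = -134°
rotate_crank_by(-18°): θ ← -134° -18° = -152°
rotate_crank_by(-66°): θ ← -152° -66° = -218°
crank pin P = (r cos θ, r sin θ) = (-17.336237, 13.544552)
h = r sin θ − e = 13.544552 − 18 = -4.455448
x = r cos θ + √(L² − h²) = -17.336237 + √(6400.0 − 19.8510) = -17.336237 + 79.875835 = 62.539598

62.5396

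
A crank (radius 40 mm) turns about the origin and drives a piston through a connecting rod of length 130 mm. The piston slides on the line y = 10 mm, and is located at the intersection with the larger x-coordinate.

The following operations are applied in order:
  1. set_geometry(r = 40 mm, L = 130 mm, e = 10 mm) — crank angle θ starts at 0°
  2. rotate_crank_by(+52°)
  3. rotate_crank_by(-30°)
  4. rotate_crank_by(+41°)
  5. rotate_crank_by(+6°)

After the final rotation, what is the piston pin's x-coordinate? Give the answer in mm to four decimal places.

141.4266

set_geometry: r = 40 mm, L = 130 mm, e = 10 mm; θ ← 0°
rotate_crank_by(+52°): θ ← 0° +52° = 52°
rotate_crank_by(-30°): θ ← 52° -30° = 22°
rotate_crank_by(+41°): θ ← 22° +41° = 63°
rotate_crank_by(+6°): θ ← 63° +6° = 69°
crank pin P = (r cos θ, r sin θ) = (14.334718, 37.343217)
h = r sin θ − e = 37.343217 − 10 = 27.343217
x = r cos θ + √(L² − h²) = 14.334718 + √(16900.0 − 747.6515) = 14.334718 + 127.091890 = 141.426608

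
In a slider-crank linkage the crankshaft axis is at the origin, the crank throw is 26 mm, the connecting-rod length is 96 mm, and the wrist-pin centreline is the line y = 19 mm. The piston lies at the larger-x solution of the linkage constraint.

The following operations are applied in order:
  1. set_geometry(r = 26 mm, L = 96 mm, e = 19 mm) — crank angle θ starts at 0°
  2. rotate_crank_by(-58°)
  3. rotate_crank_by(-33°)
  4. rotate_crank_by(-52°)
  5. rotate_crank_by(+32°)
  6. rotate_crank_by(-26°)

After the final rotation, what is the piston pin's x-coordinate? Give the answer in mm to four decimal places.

69.6796

set_geometry: r = 26 mm, L = 96 mm, e = 19 mm; θ ← 0°
rotate_crank_by(-58°): θ ← 0° -58° = -58°
rotate_crank_by(-33°): θ ← -58° -33° = -91°
rotate_crank_by(-52°): θ ← -91° -52° = -143°
rotate_crank_by(+32°): θ ← -143° +32° = -111°
rotate_crank_by(-26°): θ ← -111° -26° = -137°
crank pin P = (r cos θ, r sin θ) = (-19.015196, -17.731957)
h = r sin θ − e = -17.731957 − 19 = -36.731957
x = r cos θ + √(L² − h²) = -19.015196 + √(9216.0 − 1349.2367) = -19.015196 + 88.694776 = 69.679580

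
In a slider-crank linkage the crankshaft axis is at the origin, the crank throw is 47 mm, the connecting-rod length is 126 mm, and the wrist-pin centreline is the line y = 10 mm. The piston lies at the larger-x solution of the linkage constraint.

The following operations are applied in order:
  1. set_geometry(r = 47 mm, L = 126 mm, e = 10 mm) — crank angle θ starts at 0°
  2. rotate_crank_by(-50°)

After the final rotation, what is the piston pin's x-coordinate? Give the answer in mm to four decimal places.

set_geometry: r = 47 mm, L = 126 mm, e = 10 mm; θ ← 0°
rotate_crank_by(-50°): θ ← 0° -50° = -50°
crank pin P = (r cos θ, r sin θ) = (30.211018, -36.004089)
h = r sin θ − e = -36.004089 − 10 = -46.004089
x = r cos θ + √(L² − h²) = 30.211018 + √(15876.0 − 2116.3762) = 30.211018 + 117.301423 = 147.512441

147.5124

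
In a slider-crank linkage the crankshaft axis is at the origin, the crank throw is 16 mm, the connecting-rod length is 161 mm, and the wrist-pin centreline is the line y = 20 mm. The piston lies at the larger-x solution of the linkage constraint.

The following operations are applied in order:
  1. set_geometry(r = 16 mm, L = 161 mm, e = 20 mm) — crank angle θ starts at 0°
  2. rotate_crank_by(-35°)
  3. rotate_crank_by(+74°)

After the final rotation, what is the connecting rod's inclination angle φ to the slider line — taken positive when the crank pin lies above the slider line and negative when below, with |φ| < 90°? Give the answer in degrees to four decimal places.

set_geometry: r = 16 mm, L = 161 mm, e = 20 mm; θ ← 0°
rotate_crank_by(-35°): θ ← 0° -35° = -35°
rotate_crank_by(+74°): θ ← -35° +74° = 39°
crank pin P = (r cos θ, r sin θ) = (12.434335, 10.069126)
h = r sin θ − e = 10.069126 − 20 = -9.930874
sin φ = h / L = -9.930874 / 161 = -0.06168245
φ = arcsin(-0.06168245) = -3.536389°

-3.5364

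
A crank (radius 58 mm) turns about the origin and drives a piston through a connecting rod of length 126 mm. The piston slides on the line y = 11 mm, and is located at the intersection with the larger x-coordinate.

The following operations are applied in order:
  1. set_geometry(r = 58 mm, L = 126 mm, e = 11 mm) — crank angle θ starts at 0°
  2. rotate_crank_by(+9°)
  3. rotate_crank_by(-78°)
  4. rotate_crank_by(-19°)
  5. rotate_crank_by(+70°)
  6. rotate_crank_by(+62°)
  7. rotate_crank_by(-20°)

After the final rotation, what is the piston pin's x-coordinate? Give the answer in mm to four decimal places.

178.3550

set_geometry: r = 58 mm, L = 126 mm, e = 11 mm; θ ← 0°
rotate_crank_by(+9°): θ ← 0° +9° = 9°
rotate_crank_by(-78°): θ ← 9° -78° = -69°
rotate_crank_by(-19°): θ ← -69° -19° = -88°
rotate_crank_by(+70°): θ ← -88° +70° = -18°
rotate_crank_by(+62°): θ ← -18° +62° = 44°
rotate_crank_by(-20°): θ ← 44° -20° = 24°
crank pin P = (r cos θ, r sin θ) = (52.985637, 23.590725)
h = r sin θ − e = 23.590725 − 11 = 12.590725
x = r cos θ + √(L² − h²) = 52.985637 + √(15876.0 − 158.5264) = 52.985637 + 125.369349 = 178.354985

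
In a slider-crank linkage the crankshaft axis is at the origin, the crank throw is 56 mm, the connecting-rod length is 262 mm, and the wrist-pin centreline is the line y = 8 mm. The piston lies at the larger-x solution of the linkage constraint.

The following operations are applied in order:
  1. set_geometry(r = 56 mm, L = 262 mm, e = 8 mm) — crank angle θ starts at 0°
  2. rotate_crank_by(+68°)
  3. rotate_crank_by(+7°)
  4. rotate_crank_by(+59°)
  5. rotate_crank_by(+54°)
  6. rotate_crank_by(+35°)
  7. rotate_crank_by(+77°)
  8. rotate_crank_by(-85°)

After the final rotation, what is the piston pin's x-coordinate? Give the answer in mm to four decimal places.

213.0374

set_geometry: r = 56 mm, L = 262 mm, e = 8 mm; θ ← 0°
rotate_crank_by(+68°): θ ← 0° +68° = 68°
rotate_crank_by(+7°): θ ← 68° +7° = 75°
rotate_crank_by(+59°): θ ← 75° +59° = 134°
rotate_crank_by(+54°): θ ← 134° +54° = 188°
rotate_crank_by(+35°): θ ← 188° +35° = 223°
rotate_crank_by(+77°): θ ← 223° +77° = 300°
rotate_crank_by(-85°): θ ← 300° -85° = 215°
crank pin P = (r cos θ, r sin θ) = (-45.872514, -32.120280)
h = r sin θ − e = -32.120280 − 8 = -40.120280
x = r cos θ + √(L² − h²) = -45.872514 + √(68644.0 − 1609.6369) = -45.872514 + 258.909952 = 213.037437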